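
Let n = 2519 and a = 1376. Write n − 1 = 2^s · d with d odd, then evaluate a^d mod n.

n − 1 = 2518 = 2^1 · 1259, so s = 1 and d = 1259.
1376^1259 mod 2519 = 2487.

2487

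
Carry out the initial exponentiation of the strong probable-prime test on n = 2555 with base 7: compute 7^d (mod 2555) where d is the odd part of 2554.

1477

n − 1 = 2554 = 2^1 · 1277, so s = 1 and d = 1277.
7^1277 mod 2555 = 1477.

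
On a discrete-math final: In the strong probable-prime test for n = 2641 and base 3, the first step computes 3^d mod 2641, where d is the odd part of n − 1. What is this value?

n − 1 = 2640 = 2^4 · 165, so s = 4 and d = 165.
3^165 mod 2641 = 8.

8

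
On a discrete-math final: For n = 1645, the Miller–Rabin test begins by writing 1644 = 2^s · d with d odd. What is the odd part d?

Halving: 1644 → 822 → 411; 411 is odd.
So 1644 = 2^2 · 411.

411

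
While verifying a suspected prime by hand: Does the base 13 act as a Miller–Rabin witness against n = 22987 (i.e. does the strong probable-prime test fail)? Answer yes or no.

n − 1 = 22986 = 2^1 · 11493, so s = 1 and d = 11493.
Repeated squaring mod 22987: 13^1 ≡ 13, 13^2 ≡ 169, 13^4 ≡ 5574, 13^8 ≡ 14039, 13^16 ≡ 2983, 13^32 ≡ 2320, 13^64 ≡ 3442, 13^128 ≡ 9059, 13^256 ≡ 1891, 13^512 ≡ 12896, 13^1024 ≡ 18858, 13^2048 ≡ 15274, 13^4096 ≡ 13, 13^8192 ≡ 169.
11493 = 8192 + 2048 + 1024 + 128 + 64 + 32 + 4 + 1, so 13^11493 ≡ 169·15274·18858·9059·3442·2320·5574·13 ≡ 766 (mod 22987).
x_0 = 13^11493 mod 22987 = 766.
x_0 ∉ {1, 22986} and s = 1, so 13 is a Miller–Rabin witness and 22987 is composite.

yes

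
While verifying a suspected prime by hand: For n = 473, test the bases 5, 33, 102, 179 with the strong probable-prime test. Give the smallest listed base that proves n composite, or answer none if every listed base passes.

n − 1 = 472 = 2^3 · 59, so s = 3 and d = 59.
Base 5: x_0 = 5^59 mod 473 = 372. x_0 is neither 1 nor 472, so continue squaring. x_1 = 372^2 mod 473 = 268. x_2 = 268^2 mod 473 = 401. Reached i = s−1 = 2 without hitting −1: 5 is a Miller–Rabin witness and 473 is composite.
Base 33: x_0 = 33^59 mod 473 = 77. x_0 is neither 1 nor 472, so continue squaring. x_1 = 77^2 mod 473 = 253. x_2 = 253^2 mod 473 = 154. Reached i = s−1 = 2 without hitting −1: 33 is a Miller–Rabin witness and 473 is composite.
Base 102: x_0 = 102^59 mod 473 = 312. x_0 is neither 1 nor 472, so continue squaring. x_1 = 312^2 mod 473 = 379. x_2 = 379^2 mod 473 = 322. Reached i = s−1 = 2 without hitting −1: 102 is a Miller–Rabin witness and 473 is composite.
Base 179: x_0 = 179^59 mod 473 = 37. x_0 is neither 1 nor 472, so continue squaring. x_1 = 37^2 mod 473 = 423. x_2 = 423^2 mod 473 = 135. Reached i = s−1 = 2 without hitting −1: 179 is a Miller–Rabin witness and 473 is composite.
The smallest witness among the given bases is 5.

5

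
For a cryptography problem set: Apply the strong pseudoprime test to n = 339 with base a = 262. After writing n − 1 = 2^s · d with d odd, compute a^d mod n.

n − 1 = 338 = 2^1 · 169, so s = 1 and d = 169.
262^169 mod 339 = 262.

262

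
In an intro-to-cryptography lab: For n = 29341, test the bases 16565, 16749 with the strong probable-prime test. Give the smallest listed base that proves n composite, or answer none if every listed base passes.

16749

n − 1 = 29340 = 2^2 · 7335, so s = 2 and d = 7335.
Base 16565: x_0 = 16565^7335 mod 29341 = 1. x_0 = 1, so 16565 is not a witness.
Base 16749: x_0 = 16749^7335 mod 29341 = 5845. x_0 is neither 1 nor 29340, so continue squaring. x_1 = 5845^2 mod 29341 = 11101. Reached i = s−1 = 1 without hitting −1: 16749 is a Miller–Rabin witness and 29341 is composite.
The smallest witness among the given bases is 16749.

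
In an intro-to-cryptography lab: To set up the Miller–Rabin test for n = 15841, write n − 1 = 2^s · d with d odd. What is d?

Halving: 15840 → 7920 → 3960 → 1980 → 990 → 495; 495 is odd.
So 15840 = 2^5 · 495.

495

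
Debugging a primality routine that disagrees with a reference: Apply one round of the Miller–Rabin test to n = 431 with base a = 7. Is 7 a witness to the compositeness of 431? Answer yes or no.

no

n − 1 = 430 = 2^1 · 215, so s = 1 and d = 215.
Repeated squaring mod 431: 7^1 ≡ 7, 7^2 ≡ 49, 7^4 ≡ 246, 7^8 ≡ 176, 7^16 ≡ 375, 7^32 ≡ 119, 7^64 ≡ 369, 7^128 ≡ 396.
215 = 128 + 64 + 16 + 4 + 2 + 1, so 7^215 ≡ 396·369·375·246·49·7 ≡ 430 (mod 431).
x_0 = 7^215 mod 431 = 430.
x_0 = 430 ≡ −1, so 7 is not a witness.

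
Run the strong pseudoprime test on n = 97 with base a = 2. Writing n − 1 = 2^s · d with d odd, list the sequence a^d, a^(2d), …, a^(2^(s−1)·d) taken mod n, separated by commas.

n − 1 = 96 = 2^5 · 3, so s = 5 and d = 3.
x_0 = 2^3 mod 97 = 8.
x_1 = 8^2 mod 97 = 64.
x_2 = 64^2 mod 97 = 22.
x_3 = 22^2 mod 97 = 96.
x_4 = 96^2 mod 97 = 1.

8, 64, 22, 96, 1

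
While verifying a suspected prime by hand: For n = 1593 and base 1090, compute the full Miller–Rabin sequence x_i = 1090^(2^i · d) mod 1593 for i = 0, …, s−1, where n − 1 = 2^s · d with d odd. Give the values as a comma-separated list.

226, 100, 442

n − 1 = 1592 = 2^3 · 199, so s = 3 and d = 199.
x_0 = 1090^199 mod 1593 = 226.
x_1 = 226^2 mod 1593 = 100.
x_2 = 100^2 mod 1593 = 442.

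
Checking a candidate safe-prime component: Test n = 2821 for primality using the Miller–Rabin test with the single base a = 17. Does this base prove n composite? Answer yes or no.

no

n − 1 = 2820 = 2^2 · 705, so s = 2 and d = 705.
x_0 = 17^705 mod 2821 = 2820.
x_0 = 2820 ≡ −1, so 17 is not a witness.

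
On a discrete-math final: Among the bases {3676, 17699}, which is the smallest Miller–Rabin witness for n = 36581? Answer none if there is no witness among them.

3676

n − 1 = 36580 = 2^2 · 9145, so s = 2 and d = 9145.
Base 3676: x_0 = 3676^9145 mod 36581 = 4180. x_0 is neither 1 nor 36580, so continue squaring. x_1 = 4180^2 mod 36581 = 23263. Reached i = s−1 = 1 without hitting −1: 3676 is a Miller–Rabin witness and 36581 is composite.
Base 17699: x_0 = 17699^9145 mod 36581 = 26622. x_0 is neither 1 nor 36580, so continue squaring. x_1 = 26622^2 mod 36581 = 10590. Reached i = s−1 = 1 without hitting −1: 17699 is a Miller–Rabin witness and 36581 is composite.
The smallest witness among the given bases is 3676.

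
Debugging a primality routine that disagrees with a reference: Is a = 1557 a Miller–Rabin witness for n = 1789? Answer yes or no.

no

n − 1 = 1788 = 2^2 · 447, so s = 2 and d = 447.
x_0 = 1557^447 mod 1789 = 724.
x_0 is neither 1 nor 1788, so continue squaring.
x_1 = 724^2 mod 1789 = 1788.
x_1 ≡ −1, so 1557 is not a witness.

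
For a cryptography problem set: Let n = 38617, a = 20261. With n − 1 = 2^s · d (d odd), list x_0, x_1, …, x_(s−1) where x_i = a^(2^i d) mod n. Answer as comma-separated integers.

13265, 21173, 29793

n − 1 = 38616 = 2^3 · 4827, so s = 3 and d = 4827.
x_0 = 20261^4827 mod 38617 = 13265.
x_1 = 13265^2 mod 38617 = 21173.
x_2 = 21173^2 mod 38617 = 29793.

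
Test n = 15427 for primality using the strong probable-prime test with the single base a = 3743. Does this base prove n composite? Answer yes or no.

n − 1 = 15426 = 2^1 · 7713, so s = 1 and d = 7713.
x_0 = 3743^7713 mod 15427 = 1.
x_0 = 1, so 3743 is not a witness.

no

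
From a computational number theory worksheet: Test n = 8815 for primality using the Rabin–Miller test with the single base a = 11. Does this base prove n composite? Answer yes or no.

n − 1 = 8814 = 2^1 · 4407, so s = 1 and d = 4407.
x_0 = 11^4407 mod 8815 = 5611.
x_0 ∉ {1, 8814} and s = 1, so 11 is a Miller–Rabin witness and 8815 is composite.

yes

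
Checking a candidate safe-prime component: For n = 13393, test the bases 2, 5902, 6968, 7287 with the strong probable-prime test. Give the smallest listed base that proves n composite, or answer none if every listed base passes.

2

n − 1 = 13392 = 2^4 · 837, so s = 4 and d = 837.
Base 2: x_0 = 2^837 mod 13393 = 1132. x_0 is neither 1 nor 13392, so continue squaring. x_1 = 1132^2 mod 13393 = 9089. x_2 = 9089^2 mod 13393 = 1897. x_3 = 1897^2 mod 13393 = 9285. Reached i = s−1 = 3 without hitting −1: 2 is a Miller–Rabin witness and 13393 is composite.
Base 5902: x_0 = 5902^837 mod 13393 = 5675. x_0 is neither 1 nor 13392, so continue squaring. x_1 = 5675^2 mod 13393 = 8853. x_2 = 8853^2 mod 13393 = 13166. x_3 = 13166^2 mod 13393 = 11350. Reached i = s−1 = 3 without hitting −1: 5902 is a Miller–Rabin witness and 13393 is composite.
Base 6968: x_0 = 6968^837 mod 13393 = 6933. x_0 is neither 1 nor 13392, so continue squaring. x_1 = 6933^2 mod 13393 = 12405. x_2 = 12405^2 mod 13393 = 11848. x_3 = 11848^2 mod 13393 = 3071. Reached i = s−1 = 3 without hitting −1: 6968 is a Miller–Rabin witness and 13393 is composite.
Base 7287: x_0 = 7287^837 mod 13393 = 4468. x_0 is neither 1 nor 13392, so continue squaring. x_1 = 4468^2 mod 13393 = 7454. x_2 = 7454^2 mod 13393 = 7952. x_3 = 7952^2 mod 13393 = 5951. Reached i = s−1 = 3 without hitting −1: 7287 is a Miller–Rabin witness and 13393 is composite.
The smallest witness among the given bases is 2.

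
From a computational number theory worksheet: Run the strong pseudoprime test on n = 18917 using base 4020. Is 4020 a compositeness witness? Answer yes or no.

no

n − 1 = 18916 = 2^2 · 4729, so s = 2 and d = 4729.
x_0 = 4020^4729 mod 18917 = 18916.
x_0 = 18916 ≡ −1, so 4020 is not a witness.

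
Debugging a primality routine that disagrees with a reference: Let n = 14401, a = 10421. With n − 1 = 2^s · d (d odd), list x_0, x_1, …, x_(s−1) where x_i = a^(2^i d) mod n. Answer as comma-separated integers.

n − 1 = 14400 = 2^6 · 225, so s = 6 and d = 225.
x_0 = 10421^225 mod 14401 = 8803.
x_1 = 8803^2 mod 14401 = 1028.
x_2 = 1028^2 mod 14401 = 5511.
x_3 = 5511^2 mod 14401 = 13813.
x_4 = 13813^2 mod 14401 = 120.
x_5 = 120^2 mod 14401 = 14400.

8803, 1028, 5511, 13813, 120, 14400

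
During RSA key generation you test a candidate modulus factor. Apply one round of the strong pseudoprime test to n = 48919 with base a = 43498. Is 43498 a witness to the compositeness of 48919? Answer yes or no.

n − 1 = 48918 = 2^1 · 24459, so s = 1 and d = 24459.
x_0 = 43498^24459 mod 48919 = 43966.
x_0 ∉ {1, 48918} and s = 1, so 43498 is a Miller–Rabin witness and 48919 is composite.

yes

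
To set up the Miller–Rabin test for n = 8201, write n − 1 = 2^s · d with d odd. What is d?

1025

Halving: 8200 → 4100 → 2050 → 1025; 1025 is odd.
So 8200 = 2^3 · 1025.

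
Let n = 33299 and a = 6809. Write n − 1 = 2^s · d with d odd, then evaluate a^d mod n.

n − 1 = 33298 = 2^1 · 16649, so s = 1 and d = 16649.
Repeated squaring mod 33299: 6809^1 ≡ 6809, 6809^2 ≡ 10273, 6809^4 ≡ 9998, 6809^8 ≡ 29705, 6809^16 ≡ 30123, 6809^32 ≡ 30678, 6809^64 ≡ 10047, 6809^128 ≡ 12940, 6809^256 ≡ 16228, 6809^512 ≡ 19492, 6809^1024 ≡ 29773, 6809^2048 ≡ 12149, 6809^4096 ≡ 17033, 6809^8192 ≡ 22201, 6809^16384 ≡ 25902.
16649 = 16384 + 256 + 8 + 1, so 6809^16649 ≡ 25902·16228·29705·6809 ≡ 10524 (mod 33299).

10524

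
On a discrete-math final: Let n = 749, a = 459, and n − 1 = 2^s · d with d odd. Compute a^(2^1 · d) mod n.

597

n − 1 = 748 = 2^2 · 187, so s = 2 and d = 187.
Repeated squaring mod 749: 459^1 ≡ 459, 459^2 ≡ 212, 459^4 ≡ 4, 459^8 ≡ 16, 459^16 ≡ 256, 459^32 ≡ 373, 459^64 ≡ 564, 459^128 ≡ 520.
187 = 128 + 32 + 16 + 8 + 2 + 1, so 459^187 ≡ 520·373·256·16·212·459 ≡ 522 (mod 749).
x_0 = 522.
x_1 = 522^2 mod 749 = 597.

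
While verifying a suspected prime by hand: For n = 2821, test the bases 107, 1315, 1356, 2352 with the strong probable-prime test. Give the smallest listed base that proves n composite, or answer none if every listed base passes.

1315

n − 1 = 2820 = 2^2 · 705, so s = 2 and d = 705.
Base 107: x_0 = 107^705 mod 2821 = 1. x_0 = 1, so 107 is not a witness.
Base 1315: x_0 = 1315^705 mod 2821 = 1084. x_0 is neither 1 nor 2820, so continue squaring. x_1 = 1084^2 mod 2821 = 1520. Reached i = s−1 = 1 without hitting −1: 1315 is a Miller–Rabin witness and 2821 is composite.
Base 1356: x_0 = 1356^705 mod 2821 = 2820. x_0 = 2820 ≡ −1, so 1356 is not a witness.
Base 2352: x_0 = 2352^705 mod 2821 = 805. x_0 is neither 1 nor 2820, so continue squaring. x_1 = 805^2 mod 2821 = 2016. Reached i = s−1 = 1 without hitting −1: 2352 is a Miller–Rabin witness and 2821 is composite.
The smallest witness among the given bases is 1315.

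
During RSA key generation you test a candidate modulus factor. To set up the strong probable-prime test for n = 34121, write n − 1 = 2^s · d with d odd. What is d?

Halving: 34120 → 17060 → 8530 → 4265; 4265 is odd.
So 34120 = 2^3 · 4265.

4265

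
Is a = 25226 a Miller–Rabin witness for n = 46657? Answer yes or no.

n − 1 = 46656 = 2^6 · 729, so s = 6 and d = 729.
x_0 = 25226^729 mod 46657 = 41397.
x_0 is neither 1 nor 46656, so continue squaring.
x_1 = 41397^2 mod 46657 = 46656.
x_1 ≡ −1, so 25226 is not a witness.

no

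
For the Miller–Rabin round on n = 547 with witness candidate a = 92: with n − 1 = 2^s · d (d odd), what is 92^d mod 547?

546

n − 1 = 546 = 2^1 · 273, so s = 1 and d = 273.
92^273 mod 547 = 546.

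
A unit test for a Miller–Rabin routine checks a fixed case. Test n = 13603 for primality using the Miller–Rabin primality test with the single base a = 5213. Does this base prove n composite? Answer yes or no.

yes

n − 1 = 13602 = 2^1 · 6801, so s = 1 and d = 6801.
x_0 = 5213^6801 mod 13603 = 1797.
x_0 ∉ {1, 13602} and s = 1, so 5213 is a Miller–Rabin witness and 13603 is composite.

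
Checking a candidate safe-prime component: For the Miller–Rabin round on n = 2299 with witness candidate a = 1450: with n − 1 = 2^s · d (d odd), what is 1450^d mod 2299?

467

n − 1 = 2298 = 2^1 · 1149, so s = 1 and d = 1149.
Repeated squaring mod 2299: 1450^1 ≡ 1450, 1450^2 ≡ 1214, 1450^4 ≡ 137, 1450^8 ≡ 377, 1450^16 ≡ 1890, 1450^32 ≡ 1753, 1450^64 ≡ 1545, 1450^128 ≡ 663, 1450^256 ≡ 460, 1450^512 ≡ 92, 1450^1024 ≡ 1567.
1149 = 1024 + 64 + 32 + 16 + 8 + 4 + 1, so 1450^1149 ≡ 1567·1545·1753·1890·377·137·1450 ≡ 467 (mod 2299).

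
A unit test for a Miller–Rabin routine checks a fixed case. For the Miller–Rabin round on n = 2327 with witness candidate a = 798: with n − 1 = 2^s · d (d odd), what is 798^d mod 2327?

n − 1 = 2326 = 2^1 · 1163, so s = 1 and d = 1163.
Repeated squaring mod 2327: 798^1 ≡ 798, 798^2 ≡ 1533, 798^4 ≡ 2146, 798^8 ≡ 183, 798^16 ≡ 911, 798^32 ≡ 1509, 798^64 ≡ 1275, 798^128 ≡ 1379, 798^256 ≡ 482, 798^512 ≡ 1951, 798^1024 ≡ 1756.
1163 = 1024 + 128 + 8 + 2 + 1, so 798^1163 ≡ 1756·1379·183·1533·798 ≡ 1230 (mod 2327).

1230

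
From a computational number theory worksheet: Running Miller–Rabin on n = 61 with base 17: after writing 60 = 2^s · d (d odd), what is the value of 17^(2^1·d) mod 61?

60

n − 1 = 60 = 2^2 · 15, so s = 2 and d = 15.
x_0 = 17^15 mod 61 = 50.
x_1 = 50^2 mod 61 = 60.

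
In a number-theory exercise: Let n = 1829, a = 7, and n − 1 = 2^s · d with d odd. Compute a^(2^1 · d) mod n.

1435

n − 1 = 1828 = 2^2 · 457, so s = 2 and d = 457.
x_0 = 7^457 mod 1829 = 989.
x_1 = 989^2 mod 1829 = 1435.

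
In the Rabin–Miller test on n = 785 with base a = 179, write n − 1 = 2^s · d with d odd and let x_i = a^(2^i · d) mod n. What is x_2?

n − 1 = 784 = 2^4 · 49, so s = 4 and d = 49.
By repeated squaring, 179^49 ≡ 179 (mod 785).
x_0 = 179.
x_1 = 179^2 mod 785 = 641.
x_2 = 641^2 mod 785 = 326.

326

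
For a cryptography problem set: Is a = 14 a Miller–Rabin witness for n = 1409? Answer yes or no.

no

n − 1 = 1408 = 2^7 · 11, so s = 7 and d = 11.
Repeated squaring mod 1409: 14^1 ≡ 14, 14^2 ≡ 196, 14^4 ≡ 373, 14^8 ≡ 1047.
11 = 8 + 2 + 1, so 14^11 ≡ 1047·196·14 ≡ 17 (mod 1409).
x_0 = 14^11 mod 1409 = 17.
x_0 is neither 1 nor 1408, so continue squaring.
x_1 = 17^2 mod 1409 = 289.
x_2 = 289^2 mod 1409 = 390.
x_3 = 390^2 mod 1409 = 1337.
x_4 = 1337^2 mod 1409 = 957.
x_5 = 957^2 mod 1409 = 1408.
x_5 ≡ −1, so 14 is not a witness.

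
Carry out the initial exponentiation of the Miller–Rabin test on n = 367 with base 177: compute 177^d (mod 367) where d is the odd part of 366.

n − 1 = 366 = 2^1 · 183, so s = 1 and d = 183.
177^183 mod 367 = 366.

366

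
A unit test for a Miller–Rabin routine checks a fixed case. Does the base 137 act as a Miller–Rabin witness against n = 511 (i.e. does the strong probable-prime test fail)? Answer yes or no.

n − 1 = 510 = 2^1 · 255, so s = 1 and d = 255.
By repeated squaring, 137^255 ≡ 1 (mod 511).
x_0 = 137^255 mod 511 = 1.
x_0 = 1, so 137 is not a witness.

no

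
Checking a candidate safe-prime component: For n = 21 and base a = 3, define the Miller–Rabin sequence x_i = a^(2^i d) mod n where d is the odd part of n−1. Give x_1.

18

n − 1 = 20 = 2^2 · 5, so s = 2 and d = 5.
Repeated squaring mod 21: 3^1 ≡ 3, 3^2 ≡ 9, 3^4 ≡ 18.
5 = 4 + 1, so 3^5 ≡ 18·3 ≡ 12 (mod 21).
x_0 = 12.
x_1 = 12^2 mod 21 = 18.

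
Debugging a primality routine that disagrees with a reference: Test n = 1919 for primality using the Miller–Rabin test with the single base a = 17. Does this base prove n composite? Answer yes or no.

yes

n − 1 = 1918 = 2^1 · 959, so s = 1 and d = 959.
Repeated squaring mod 1919: 17^1 ≡ 17, 17^2 ≡ 289, 17^4 ≡ 1004, 17^8 ≡ 541, 17^16 ≡ 993, 17^32 ≡ 1602, 17^64 ≡ 701, 17^128 ≡ 137, 17^256 ≡ 1498, 17^512 ≡ 693.
959 = 512 + 256 + 128 + 32 + 16 + 8 + 4 + 2 + 1, so 17^959 ≡ 693·1498·137·1602·993·541·1004·289·17 ≡ 6 (mod 1919).
x_0 = 17^959 mod 1919 = 6.
x_0 ∉ {1, 1918} and s = 1, so 17 is a Miller–Rabin witness and 1919 is composite.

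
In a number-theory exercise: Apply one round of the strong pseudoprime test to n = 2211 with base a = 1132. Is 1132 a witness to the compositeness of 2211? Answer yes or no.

n − 1 = 2210 = 2^1 · 1105, so s = 1 and d = 1105.
x_0 = 1132^1105 mod 2211 = 571.
x_0 ∉ {1, 2210} and s = 1, so 1132 is a Miller–Rabin witness and 2211 is composite.

yes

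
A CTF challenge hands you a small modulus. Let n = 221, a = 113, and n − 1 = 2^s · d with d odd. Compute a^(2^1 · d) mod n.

n − 1 = 220 = 2^2 · 55, so s = 2 and d = 55.
x_0 = 113^55 mod 221 = 139.
x_1 = 139^2 mod 221 = 94.

94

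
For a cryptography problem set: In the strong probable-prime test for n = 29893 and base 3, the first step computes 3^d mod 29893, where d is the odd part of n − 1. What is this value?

21069

n − 1 = 29892 = 2^2 · 7473, so s = 2 and d = 7473.
Repeated squaring mod 29893: 3^1 ≡ 3, 3^2 ≡ 9, 3^4 ≡ 81, 3^8 ≡ 6561, 3^16 ≡ 801, 3^32 ≡ 13848, 3^64 ≡ 3509, 3^128 ≡ 27058, 3^256 ≡ 25901, 3^512 ≡ 3095, 3^1024 ≡ 13265, 3^2048 ≡ 10027, 3^4096 ≡ 10570.
7473 = 4096 + 2048 + 1024 + 256 + 32 + 16 + 1, so 3^7473 ≡ 10570·10027·13265·25901·13848·801·3 ≡ 21069 (mod 29893).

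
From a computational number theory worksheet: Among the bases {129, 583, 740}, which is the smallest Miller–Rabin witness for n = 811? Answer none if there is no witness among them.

n − 1 = 810 = 2^1 · 405, so s = 1 and d = 405.
Base 129: x_0 = 129^405 mod 811 = 810. x_0 = 810 ≡ −1, so 129 is not a witness.
Base 583: x_0 = 583^405 mod 811 = 1. x_0 = 1, so 583 is not a witness.
Base 740: x_0 = 740^405 mod 811 = 1. x_0 = 1, so 740 is not a witness.
No listed base is a witness for 811.

none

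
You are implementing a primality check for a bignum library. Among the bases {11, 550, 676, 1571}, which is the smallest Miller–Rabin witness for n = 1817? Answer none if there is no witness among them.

n − 1 = 1816 = 2^3 · 227, so s = 3 and d = 227.
Base 11: x_0 = 11^227 mod 1817 = 99. x_0 is neither 1 nor 1816, so continue squaring. x_1 = 99^2 mod 1817 = 716. x_2 = 716^2 mod 1817 = 262. Reached i = s−1 = 2 without hitting −1: 11 is a Miller–Rabin witness and 1817 is composite.
Base 550: x_0 = 550^227 mod 1817 = 493. x_0 is neither 1 nor 1816, so continue squaring. x_1 = 493^2 mod 1817 = 1388. x_2 = 1388^2 mod 1817 = 524. Reached i = s−1 = 2 without hitting −1: 550 is a Miller–Rabin witness and 1817 is composite.
Base 676: x_0 = 676^227 mod 1817 = 625. x_0 is neither 1 nor 1816, so continue squaring. x_1 = 625^2 mod 1817 = 1787. x_2 = 1787^2 mod 1817 = 900. Reached i = s−1 = 2 without hitting −1: 676 is a Miller–Rabin witness and 1817 is composite.
Base 1571: x_0 = 1571^227 mod 1817 = 350. x_0 is neither 1 nor 1816, so continue squaring. x_1 = 350^2 mod 1817 = 761. x_2 = 761^2 mod 1817 = 1315. Reached i = s−1 = 2 without hitting −1: 1571 is a Miller–Rabin witness and 1817 is composite.
The smallest witness among the given bases is 11.

11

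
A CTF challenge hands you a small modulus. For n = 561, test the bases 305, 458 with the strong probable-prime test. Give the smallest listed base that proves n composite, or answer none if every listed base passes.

n − 1 = 560 = 2^4 · 35, so s = 4 and d = 35.
Base 305: x_0 = 305^35 mod 561 = 560. x_0 = 560 ≡ −1, so 305 is not a witness.
Base 458: x_0 = 458^35 mod 561 = 560. x_0 = 560 ≡ −1, so 458 is not a witness.
No listed base is a witness for 561.

none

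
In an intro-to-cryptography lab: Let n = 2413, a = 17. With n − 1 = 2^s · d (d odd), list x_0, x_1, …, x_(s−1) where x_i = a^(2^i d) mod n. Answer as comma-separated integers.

286, 2167

n − 1 = 2412 = 2^2 · 603, so s = 2 and d = 603.
x_0 = 17^603 mod 2413 = 286.
x_1 = 286^2 mod 2413 = 2167.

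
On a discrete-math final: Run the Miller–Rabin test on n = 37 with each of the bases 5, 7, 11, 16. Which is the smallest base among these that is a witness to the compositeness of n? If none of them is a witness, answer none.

n − 1 = 36 = 2^2 · 9, so s = 2 and d = 9.
Base 5: x_0 = 5^9 mod 37 = 6. x_0 is neither 1 nor 36, so continue squaring. x_1 = 6^2 mod 37 = 36. x_1 ≡ −1, so 5 is not a witness.
Base 7: x_0 = 7^9 mod 37 = 1. x_0 = 1, so 7 is not a witness.
Base 11: x_0 = 11^9 mod 37 = 36. x_0 = 36 ≡ −1, so 11 is not a witness.
Base 16: x_0 = 16^9 mod 37 = 1. x_0 = 1, so 16 is not a witness.
No listed base is a witness for 37.

none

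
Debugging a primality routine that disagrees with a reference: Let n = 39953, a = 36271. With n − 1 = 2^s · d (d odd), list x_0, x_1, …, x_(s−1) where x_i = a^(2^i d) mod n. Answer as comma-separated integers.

n − 1 = 39952 = 2^4 · 2497, so s = 4 and d = 2497.
x_0 = 36271^2497 mod 39953 = 39341.
x_1 = 39341^2 mod 39953 = 14967.
x_2 = 14967^2 mod 39953 = 34571.
x_3 = 34571^2 mod 39953 = 39952.

39341, 14967, 34571, 39952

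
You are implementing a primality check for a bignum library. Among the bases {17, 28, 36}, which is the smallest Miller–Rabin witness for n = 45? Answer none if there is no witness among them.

n − 1 = 44 = 2^2 · 11, so s = 2 and d = 11.
Base 17: x_0 = 17^11 mod 45 = 8. x_0 is neither 1 nor 44, so continue squaring. x_1 = 8^2 mod 45 = 19. Reached i = s−1 = 1 without hitting −1: 17 is a Miller–Rabin witness and 45 is composite.
Base 28: x_0 = 28^11 mod 45 = 37. x_0 is neither 1 nor 44, so continue squaring. x_1 = 37^2 mod 45 = 19. Reached i = s−1 = 1 without hitting −1: 28 is a Miller–Rabin witness and 45 is composite.
Base 36: x_0 = 36^11 mod 45 = 36. x_0 is neither 1 nor 44, so continue squaring. x_1 = 36^2 mod 45 = 36. Reached i = s−1 = 1 without hitting −1: 36 is a Miller–Rabin witness and 45 is composite.
The smallest witness among the given bases is 17.

17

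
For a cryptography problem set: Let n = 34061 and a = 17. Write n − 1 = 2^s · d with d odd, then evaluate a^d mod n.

261

n − 1 = 34060 = 2^2 · 8515, so s = 2 and d = 8515.
Repeated squaring mod 34061: 17^1 ≡ 17, 17^2 ≡ 289, 17^4 ≡ 15399, 17^8 ≡ 30580, 17^16 ≡ 25706, 17^32 ≡ 15036, 17^64 ≡ 18439, 17^128 ≡ 33880, 17^256 ≡ 32761, 17^512 ≡ 21011, 17^1024 ≡ 31561, 17^2048 ≡ 16837, 17^4096 ≡ 28927, 17^8192 ≡ 28803.
8515 = 8192 + 256 + 64 + 2 + 1, so 17^8515 ≡ 28803·32761·18439·289·17 ≡ 261 (mod 34061).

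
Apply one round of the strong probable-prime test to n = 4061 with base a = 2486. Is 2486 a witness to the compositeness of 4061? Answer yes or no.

yes

n − 1 = 4060 = 2^2 · 1015, so s = 2 and d = 1015.
x_0 = 2486^1015 mod 4061 = 3354.
x_0 is neither 1 nor 4060, so continue squaring.
x_1 = 3354^2 mod 4061 = 346.
Reached i = s−1 = 1 without hitting −1: 2486 is a Miller–Rabin witness and 4061 is composite.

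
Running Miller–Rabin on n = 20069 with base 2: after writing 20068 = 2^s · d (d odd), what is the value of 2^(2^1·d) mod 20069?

n − 1 = 20068 = 2^2 · 5017, so s = 2 and d = 5017.
x_0 = 2^5017 mod 20069 = 17257.
x_1 = 17257^2 mod 20069 = 158.

158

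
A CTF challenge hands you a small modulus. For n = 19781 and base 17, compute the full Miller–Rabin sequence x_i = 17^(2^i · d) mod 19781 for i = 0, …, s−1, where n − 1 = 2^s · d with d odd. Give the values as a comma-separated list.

n − 1 = 19780 = 2^2 · 4945, so s = 2 and d = 4945.
x_0 = 17^4945 mod 19781 = 9249.
x_1 = 9249^2 mod 19781 = 10957.

9249, 10957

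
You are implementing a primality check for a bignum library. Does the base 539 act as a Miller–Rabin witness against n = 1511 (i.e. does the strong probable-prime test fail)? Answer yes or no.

n − 1 = 1510 = 2^1 · 755, so s = 1 and d = 755.
By repeated squaring, 539^755 ≡ 1510 (mod 1511).
x_0 = 539^755 mod 1511 = 1510.
x_0 = 1510 ≡ −1, so 539 is not a witness.

no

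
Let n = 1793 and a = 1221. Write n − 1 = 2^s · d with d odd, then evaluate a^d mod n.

1441

n − 1 = 1792 = 2^8 · 7, so s = 8 and d = 7.
1221^7 mod 1793 = 1441.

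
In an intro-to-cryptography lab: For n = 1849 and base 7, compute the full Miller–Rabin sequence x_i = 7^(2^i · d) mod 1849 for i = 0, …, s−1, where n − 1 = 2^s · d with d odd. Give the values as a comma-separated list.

601, 646, 1291

n − 1 = 1848 = 2^3 · 231, so s = 3 and d = 231.
x_0 = 7^231 mod 1849 = 601.
x_1 = 601^2 mod 1849 = 646.
x_2 = 646^2 mod 1849 = 1291.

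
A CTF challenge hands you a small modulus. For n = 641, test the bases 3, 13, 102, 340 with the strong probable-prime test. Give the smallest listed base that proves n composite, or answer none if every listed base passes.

n − 1 = 640 = 2^7 · 5, so s = 7 and d = 5.
Base 3: x_0 = 3^5 mod 641 = 243. x_0 is neither 1 nor 640, so continue squaring. x_1 = 243^2 mod 641 = 77. x_2 = 77^2 mod 641 = 160. x_3 = 160^2 mod 641 = 601. x_4 = 601^2 mod 641 = 318. x_5 = 318^2 mod 641 = 487. x_6 = 487^2 mod 641 = 640. x_6 ≡ −1, so 3 is not a witness.
Base 13: x_0 = 13^5 mod 641 = 154. x_0 is neither 1 nor 640, so continue squaring. x_1 = 154^2 mod 641 = 640. x_1 ≡ −1, so 13 is not a witness.
Base 102: x_0 = 102^5 mod 641 = 323. x_0 is neither 1 nor 640, so continue squaring. x_1 = 323^2 mod 641 = 487. x_2 = 487^2 mod 641 = 640. x_2 ≡ −1, so 102 is not a witness.
Base 340: x_0 = 340^5 mod 641 = 248. x_0 is neither 1 nor 640, so continue squaring. x_1 = 248^2 mod 641 = 609. x_2 = 609^2 mod 641 = 383. x_3 = 383^2 mod 641 = 541. x_4 = 541^2 mod 641 = 385. x_5 = 385^2 mod 641 = 154. x_6 = 154^2 mod 641 = 640. x_6 ≡ −1, so 340 is not a witness.
No listed base is a witness for 641.

none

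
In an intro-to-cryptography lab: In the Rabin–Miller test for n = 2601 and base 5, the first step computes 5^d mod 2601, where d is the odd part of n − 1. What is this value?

n − 1 = 2600 = 2^3 · 325, so s = 3 and d = 325.
5^325 mod 2601 = 2156.

2156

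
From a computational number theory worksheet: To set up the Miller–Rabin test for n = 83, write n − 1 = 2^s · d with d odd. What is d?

41

Halving: 82 → 41; 41 is odd.
So 82 = 2^1 · 41.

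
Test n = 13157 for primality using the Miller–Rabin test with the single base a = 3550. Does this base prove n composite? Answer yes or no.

n − 1 = 13156 = 2^2 · 3289, so s = 2 and d = 3289.
Repeated squaring mod 13157: 3550^1 ≡ 3550, 3550^2 ≡ 11251, 3550^4 ≡ 1504, 3550^8 ≡ 12169, 3550^16 ≡ 2526, 3550^32 ≡ 12688, 3550^64 ≡ 9449, 3550^128 ≡ 199, 3550^256 ≡ 130, 3550^512 ≡ 3743, 3550^1024 ≡ 11001, 3550^2048 ≡ 3915.
3289 = 2048 + 1024 + 128 + 64 + 16 + 8 + 1, so 3550^3289 ≡ 3915·11001·199·9449·2526·12169·3550 ≡ 6409 (mod 13157).
x_0 = 3550^3289 mod 13157 = 6409.
x_0 is neither 1 nor 13156, so continue squaring.
x_1 = 6409^2 mod 13157 = 12284.
Reached i = s−1 = 1 without hitting −1: 3550 is a Miller–Rabin witness and 13157 is composite.

yes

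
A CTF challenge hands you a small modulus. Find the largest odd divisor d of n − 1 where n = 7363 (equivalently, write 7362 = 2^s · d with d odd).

3681

Halving: 7362 → 3681; 3681 is odd.
So 7362 = 2^1 · 3681.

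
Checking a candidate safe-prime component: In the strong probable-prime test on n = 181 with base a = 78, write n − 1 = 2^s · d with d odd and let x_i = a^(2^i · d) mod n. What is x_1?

180

n − 1 = 180 = 2^2 · 45, so s = 2 and d = 45.
x_0 = 78^45 mod 181 = 162.
x_1 = 162^2 mod 181 = 180.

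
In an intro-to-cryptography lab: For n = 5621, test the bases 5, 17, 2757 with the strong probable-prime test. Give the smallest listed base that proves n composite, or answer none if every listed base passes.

n − 1 = 5620 = 2^2 · 1405, so s = 2 and d = 1405.
Base 5: x_0 = 5^1405 mod 5621 = 1090. x_0 is neither 1 nor 5620, so continue squaring. x_1 = 1090^2 mod 5621 = 2069. Reached i = s−1 = 1 without hitting −1: 5 is a Miller–Rabin witness and 5621 is composite.
Base 17: x_0 = 17^1405 mod 5621 = 3706. x_0 is neither 1 nor 5620, so continue squaring. x_1 = 3706^2 mod 5621 = 2333. Reached i = s−1 = 1 without hitting −1: 17 is a Miller–Rabin witness and 5621 is composite.
Base 2757: x_0 = 2757^1405 mod 5621 = 3156. x_0 is neither 1 nor 5620, so continue squaring. x_1 = 3156^2 mod 5621 = 5545. Reached i = s−1 = 1 without hitting −1: 2757 is a Miller–Rabin witness and 5621 is composite.
The smallest witness among the given bases is 5.

5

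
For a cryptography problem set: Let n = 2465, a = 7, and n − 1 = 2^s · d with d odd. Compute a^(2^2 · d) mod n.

871

n − 1 = 2464 = 2^5 · 77, so s = 5 and d = 77.
By repeated squaring, 7^77 ≡ 2437 (mod 2465).
x_0 = 2437.
x_1 = 2437^2 mod 2465 = 784.
x_2 = 784^2 mod 2465 = 871.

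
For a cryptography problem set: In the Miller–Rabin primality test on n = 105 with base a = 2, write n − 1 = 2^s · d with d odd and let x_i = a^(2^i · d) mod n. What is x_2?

n − 1 = 104 = 2^3 · 13, so s = 3 and d = 13.
x_0 = 2^13 mod 105 = 2.
x_1 = 2^2 mod 105 = 4.
x_2 = 4^2 mod 105 = 16.

16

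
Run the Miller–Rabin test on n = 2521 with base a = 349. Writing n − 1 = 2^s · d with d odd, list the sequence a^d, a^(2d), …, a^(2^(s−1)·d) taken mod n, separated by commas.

n − 1 = 2520 = 2^3 · 315, so s = 3 and d = 315.
x_0 = 349^315 mod 2521 = 71.
x_1 = 71^2 mod 2521 = 2520.
x_2 = 2520^2 mod 2521 = 1.

71, 2520, 1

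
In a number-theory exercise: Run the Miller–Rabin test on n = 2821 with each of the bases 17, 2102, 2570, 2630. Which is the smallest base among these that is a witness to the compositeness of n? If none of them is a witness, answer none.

n − 1 = 2820 = 2^2 · 705, so s = 2 and d = 705.
Base 17: x_0 = 17^705 mod 2821 = 2820. x_0 = 2820 ≡ −1, so 17 is not a witness.
Base 2102: x_0 = 2102^705 mod 2821 = 1. x_0 = 1, so 2102 is not a witness.
Base 2570: x_0 = 2570^705 mod 2821 = 1. x_0 = 1, so 2570 is not a witness.
Base 2630: x_0 = 2630^705 mod 2821 = 2820. x_0 = 2820 ≡ −1, so 2630 is not a witness.
No listed base is a witness for 2821.

none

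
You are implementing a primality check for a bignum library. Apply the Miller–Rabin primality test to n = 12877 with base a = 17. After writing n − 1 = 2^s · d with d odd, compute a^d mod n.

n − 1 = 12876 = 2^2 · 3219, so s = 2 and d = 3219.
17^3219 mod 12877 = 6154.

6154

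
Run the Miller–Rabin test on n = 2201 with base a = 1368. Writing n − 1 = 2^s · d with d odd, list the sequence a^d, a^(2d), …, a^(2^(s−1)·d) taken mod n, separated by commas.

1024, 900, 32

n − 1 = 2200 = 2^3 · 275, so s = 3 and d = 275.
x_0 = 1368^275 mod 2201 = 1024.
x_1 = 1024^2 mod 2201 = 900.
x_2 = 900^2 mod 2201 = 32.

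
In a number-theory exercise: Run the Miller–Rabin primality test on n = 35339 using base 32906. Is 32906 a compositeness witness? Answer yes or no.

no

n − 1 = 35338 = 2^1 · 17669, so s = 1 and d = 17669.
x_0 = 32906^17669 mod 35339 = 35338.
x_0 = 35338 ≡ −1, so 32906 is not a witness.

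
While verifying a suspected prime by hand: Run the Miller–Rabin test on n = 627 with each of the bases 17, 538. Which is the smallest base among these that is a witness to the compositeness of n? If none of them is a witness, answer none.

n − 1 = 626 = 2^1 · 313, so s = 1 and d = 313.
Base 17: x_0 = 17^313 mod 627 = 62. x_0 ∉ {1, 626} and s = 1, so 17 is a Miller–Rabin witness and 627 is composite.
Base 538: x_0 = 538^313 mod 627 = 142. x_0 ∉ {1, 626} and s = 1, so 538 is a Miller–Rabin witness and 627 is composite.
The smallest witness among the given bases is 17.

17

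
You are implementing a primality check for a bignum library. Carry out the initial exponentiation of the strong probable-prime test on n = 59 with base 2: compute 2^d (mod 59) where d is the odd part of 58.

n − 1 = 58 = 2^1 · 29, so s = 1 and d = 29.
Repeated squaring mod 59: 2^1 ≡ 2, 2^2 ≡ 4, 2^4 ≡ 16, 2^8 ≡ 20, 2^16 ≡ 46.
29 = 16 + 8 + 4 + 1, so 2^29 ≡ 46·20·16·2 ≡ 58 (mod 59).

58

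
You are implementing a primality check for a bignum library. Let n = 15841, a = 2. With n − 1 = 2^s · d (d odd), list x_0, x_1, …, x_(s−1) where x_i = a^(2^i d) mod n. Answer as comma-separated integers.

n − 1 = 15840 = 2^5 · 495, so s = 5 and d = 495.
x_0 = 2^495 mod 15841 = 1.
x_1 = 1^2 mod 15841 = 1.
x_2 = 1^2 mod 15841 = 1.
x_3 = 1^2 mod 15841 = 1.
x_4 = 1^2 mod 15841 = 1.

1, 1, 1, 1, 1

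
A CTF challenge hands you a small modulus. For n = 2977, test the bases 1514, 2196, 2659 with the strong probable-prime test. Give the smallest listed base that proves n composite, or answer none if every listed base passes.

n − 1 = 2976 = 2^5 · 93, so s = 5 and d = 93.
Base 1514: x_0 = 1514^93 mod 2977 = 2397. x_0 is neither 1 nor 2976, so continue squaring. x_1 = 2397^2 mod 2977 = 2976. x_1 ≡ −1, so 1514 is not a witness.
Base 2196: x_0 = 2196^93 mod 2977 = 2976. x_0 = 2976 ≡ −1, so 2196 is not a witness.
Base 2659: x_0 = 2659^93 mod 2977 = 2855. x_0 is neither 1 nor 2976, so continue squaring. x_1 = 2855^2 mod 2977 = 2976. x_1 ≡ −1, so 2659 is not a witness.
No listed base is a witness for 2977.

none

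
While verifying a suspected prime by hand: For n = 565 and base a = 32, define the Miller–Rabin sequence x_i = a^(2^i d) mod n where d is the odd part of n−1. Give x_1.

n − 1 = 564 = 2^2 · 141, so s = 2 and d = 141.
x_0 = 32^141 mod 565 = 32.
x_1 = 32^2 mod 565 = 459.

459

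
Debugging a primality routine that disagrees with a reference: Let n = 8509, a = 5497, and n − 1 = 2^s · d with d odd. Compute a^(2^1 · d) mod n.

n − 1 = 8508 = 2^2 · 2127, so s = 2 and d = 2127.
Repeated squaring mod 8509: 5497^1 ≡ 5497, 5497^2 ≡ 1550, 5497^4 ≡ 2962, 5497^8 ≡ 665, 5497^16 ≡ 8266, 5497^32 ≡ 7995, 5497^64 ≡ 417, 5497^128 ≡ 3709, 5497^256 ≡ 6137, 5497^512 ≡ 1935, 5497^1024 ≡ 265, 5497^2048 ≡ 2153.
2127 = 2048 + 64 + 8 + 4 + 2 + 1, so 5497^2127 ≡ 2153·417·665·2962·1550·5497 ≡ 6284 (mod 8509).
x_0 = 6284.
x_1 = 6284^2 mod 8509 = 6896.

6896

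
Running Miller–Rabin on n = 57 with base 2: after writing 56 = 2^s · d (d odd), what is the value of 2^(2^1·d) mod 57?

25

n − 1 = 56 = 2^3 · 7, so s = 3 and d = 7.
x_0 = 2^7 mod 57 = 14.
x_1 = 14^2 mod 57 = 25.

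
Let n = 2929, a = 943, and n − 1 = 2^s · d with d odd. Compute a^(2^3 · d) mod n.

1647

n − 1 = 2928 = 2^4 · 183, so s = 4 and d = 183.
x_0 = 943^183 mod 2929 = 1058.
x_1 = 1058^2 mod 2929 = 486.
x_2 = 486^2 mod 2929 = 1876.
x_3 = 1876^2 mod 2929 = 1647.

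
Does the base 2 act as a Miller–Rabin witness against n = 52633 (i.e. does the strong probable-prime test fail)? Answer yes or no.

no

n − 1 = 52632 = 2^3 · 6579, so s = 3 and d = 6579.
x_0 = 2^6579 mod 52633 = 1.
x_0 = 1, so 2 is not a witness.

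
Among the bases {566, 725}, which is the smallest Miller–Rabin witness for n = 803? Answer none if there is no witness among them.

n − 1 = 802 = 2^1 · 401, so s = 1 and d = 401.
Base 566: x_0 = 566^401 mod 803 = 621. x_0 ∉ {1, 802} and s = 1, so 566 is a Miller–Rabin witness and 803 is composite.
Base 725: x_0 = 725^401 mod 803 = 351. x_0 ∉ {1, 802} and s = 1, so 725 is a Miller–Rabin witness and 803 is composite.
The smallest witness among the given bases is 566.

566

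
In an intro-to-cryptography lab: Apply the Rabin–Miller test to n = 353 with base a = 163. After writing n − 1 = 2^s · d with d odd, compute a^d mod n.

n − 1 = 352 = 2^5 · 11, so s = 5 and d = 11.
163^11 mod 353 = 6.

6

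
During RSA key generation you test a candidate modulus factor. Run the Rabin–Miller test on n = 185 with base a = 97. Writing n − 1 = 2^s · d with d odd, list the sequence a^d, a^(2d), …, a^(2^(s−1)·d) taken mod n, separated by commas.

n − 1 = 184 = 2^3 · 23, so s = 3 and d = 23.
x_0 = 97^23 mod 185 = 103.
x_1 = 103^2 mod 185 = 64.
x_2 = 64^2 mod 185 = 26.

103, 64, 26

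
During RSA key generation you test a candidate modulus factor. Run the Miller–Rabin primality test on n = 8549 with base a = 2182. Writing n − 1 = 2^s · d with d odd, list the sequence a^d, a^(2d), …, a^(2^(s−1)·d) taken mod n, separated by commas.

n − 1 = 8548 = 2^2 · 2137, so s = 2 and d = 2137.
x_0 = 2182^2137 mod 8549 = 4169.
x_1 = 4169^2 mod 8549 = 444.

4169, 444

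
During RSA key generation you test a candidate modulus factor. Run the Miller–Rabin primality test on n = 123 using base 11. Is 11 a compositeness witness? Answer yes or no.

n − 1 = 122 = 2^1 · 61, so s = 1 and d = 61.
Repeated squaring mod 123: 11^1 ≡ 11, 11^2 ≡ 121, 11^4 ≡ 4, 11^8 ≡ 16, 11^16 ≡ 10, 11^32 ≡ 100.
61 = 32 + 16 + 8 + 4 + 1, so 11^61 ≡ 100·10·16·4·11 ≡ 71 (mod 123).
x_0 = 11^61 mod 123 = 71.
x_0 ∉ {1, 122} and s = 1, so 11 is a Miller–Rabin witness and 123 is composite.

yes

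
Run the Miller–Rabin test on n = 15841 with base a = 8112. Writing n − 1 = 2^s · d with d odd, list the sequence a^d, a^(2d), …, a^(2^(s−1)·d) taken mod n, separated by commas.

n − 1 = 15840 = 2^5 · 495, so s = 5 and d = 495.
x_0 = 8112^495 mod 15841 = 15840.
x_1 = 15840^2 mod 15841 = 1.
x_2 = 1^2 mod 15841 = 1.
x_3 = 1^2 mod 15841 = 1.
x_4 = 1^2 mod 15841 = 1.

15840, 1, 1, 1, 1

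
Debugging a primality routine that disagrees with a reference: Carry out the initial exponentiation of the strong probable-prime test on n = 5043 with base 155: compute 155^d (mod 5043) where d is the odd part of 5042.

n − 1 = 5042 = 2^1 · 2521, so s = 1 and d = 2521.
155^2521 mod 5043 = 1877.

1877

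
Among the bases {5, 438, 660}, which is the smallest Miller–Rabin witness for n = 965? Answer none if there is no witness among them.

5

n − 1 = 964 = 2^2 · 241, so s = 2 and d = 241.
Base 5: x_0 = 5^241 mod 965 = 560. x_0 is neither 1 nor 964, so continue squaring. x_1 = 560^2 mod 965 = 940. Reached i = s−1 = 1 without hitting −1: 5 is a Miller–Rabin witness and 965 is composite.
Base 438: x_0 = 438^241 mod 965 = 613. x_0 is neither 1 nor 964, so continue squaring. x_1 = 613^2 mod 965 = 384. Reached i = s−1 = 1 without hitting −1: 438 is a Miller–Rabin witness and 965 is composite.
Base 660: x_0 = 660^241 mod 965 = 660. x_0 is neither 1 nor 964, so continue squaring. x_1 = 660^2 mod 965 = 385. Reached i = s−1 = 1 without hitting −1: 660 is a Miller–Rabin witness and 965 is composite.
The smallest witness among the given bases is 5.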